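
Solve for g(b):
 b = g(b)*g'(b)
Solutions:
 g(b) = -sqrt(C1 + b^2)
 g(b) = sqrt(C1 + b^2)


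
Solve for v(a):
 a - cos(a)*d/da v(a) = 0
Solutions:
 v(a) = C1 + Integral(a/cos(a), a)


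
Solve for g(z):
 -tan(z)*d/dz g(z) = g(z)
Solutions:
 g(z) = C1/sin(z)


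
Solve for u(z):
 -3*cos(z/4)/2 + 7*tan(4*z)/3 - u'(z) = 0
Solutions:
 u(z) = C1 - 7*log(cos(4*z))/12 - 6*sin(z/4)


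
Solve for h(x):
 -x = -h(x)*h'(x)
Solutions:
 h(x) = -sqrt(C1 + x^2)
 h(x) = sqrt(C1 + x^2)


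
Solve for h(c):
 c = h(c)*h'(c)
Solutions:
 h(c) = -sqrt(C1 + c^2)
 h(c) = sqrt(C1 + c^2)


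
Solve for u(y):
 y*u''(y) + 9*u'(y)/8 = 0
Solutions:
 u(y) = C1 + C2/y^(1/8)


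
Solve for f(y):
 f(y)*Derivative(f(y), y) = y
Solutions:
 f(y) = -sqrt(C1 + y^2)
 f(y) = sqrt(C1 + y^2)


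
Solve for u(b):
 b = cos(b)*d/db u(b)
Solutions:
 u(b) = C1 + Integral(b/cos(b), b)


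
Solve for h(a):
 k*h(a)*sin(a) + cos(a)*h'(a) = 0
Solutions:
 h(a) = C1*exp(k*log(cos(a)))


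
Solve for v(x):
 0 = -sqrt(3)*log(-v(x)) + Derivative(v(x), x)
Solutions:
 -li(-v(x)) = C1 + sqrt(3)*x


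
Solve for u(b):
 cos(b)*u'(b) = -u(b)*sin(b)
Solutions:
 u(b) = C1*cos(b)


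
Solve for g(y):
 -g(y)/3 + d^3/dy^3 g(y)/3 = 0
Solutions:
 g(y) = C3*exp(y) + (C1*sin(sqrt(3)*y/2) + C2*cos(sqrt(3)*y/2))*exp(-y/2)


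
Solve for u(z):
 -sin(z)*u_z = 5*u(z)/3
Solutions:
 u(z) = C1*(cos(z) + 1)^(5/6)/(cos(z) - 1)^(5/6)


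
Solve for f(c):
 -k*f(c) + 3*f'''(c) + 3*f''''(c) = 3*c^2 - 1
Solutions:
 f(c) = C1*exp(c*Piecewise((-sqrt(-3^(2/3)*k^(1/3)/3 + 1/4)/2 - sqrt(3^(2/3)*k^(1/3)/3 + 1/2 + 1/(4*sqrt(-3^(2/3)*k^(1/3)/3 + 1/4)))/2 - 1/4, Eq(k, 0)), (-sqrt(-2*k/(9*(-k/48 + sqrt(k^3/729 + k^2/2304))^(1/3)) + 2*(-k/48 + sqrt(k^3/729 + k^2/2304))^(1/3) + 1/4)/2 - sqrt(2*k/(9*(-k/48 + sqrt(k^3/729 + k^2/2304))^(1/3)) - 2*(-k/48 + sqrt(k^3/729 + k^2/2304))^(1/3) + 1/2 + 1/(4*sqrt(-2*k/(9*(-k/48 + sqrt(k^3/729 + k^2/2304))^(1/3)) + 2*(-k/48 + sqrt(k^3/729 + k^2/2304))^(1/3) + 1/4)))/2 - 1/4, True))) + C2*exp(c*Piecewise((-sqrt(-3^(2/3)*k^(1/3)/3 + 1/4)/2 + sqrt(3^(2/3)*k^(1/3)/3 + 1/2 + 1/(4*sqrt(-3^(2/3)*k^(1/3)/3 + 1/4)))/2 - 1/4, Eq(k, 0)), (-sqrt(-2*k/(9*(-k/48 + sqrt(k^3/729 + k^2/2304))^(1/3)) + 2*(-k/48 + sqrt(k^3/729 + k^2/2304))^(1/3) + 1/4)/2 + sqrt(2*k/(9*(-k/48 + sqrt(k^3/729 + k^2/2304))^(1/3)) - 2*(-k/48 + sqrt(k^3/729 + k^2/2304))^(1/3) + 1/2 + 1/(4*sqrt(-2*k/(9*(-k/48 + sqrt(k^3/729 + k^2/2304))^(1/3)) + 2*(-k/48 + sqrt(k^3/729 + k^2/2304))^(1/3) + 1/4)))/2 - 1/4, True))) + C3*exp(c*Piecewise((sqrt(-3^(2/3)*k^(1/3)/3 + 1/4)/2 - sqrt(3^(2/3)*k^(1/3)/3 + 1/2 - 1/(4*sqrt(-3^(2/3)*k^(1/3)/3 + 1/4)))/2 - 1/4, Eq(k, 0)), (sqrt(-2*k/(9*(-k/48 + sqrt(k^3/729 + k^2/2304))^(1/3)) + 2*(-k/48 + sqrt(k^3/729 + k^2/2304))^(1/3) + 1/4)/2 - sqrt(2*k/(9*(-k/48 + sqrt(k^3/729 + k^2/2304))^(1/3)) - 2*(-k/48 + sqrt(k^3/729 + k^2/2304))^(1/3) + 1/2 - 1/(4*sqrt(-2*k/(9*(-k/48 + sqrt(k^3/729 + k^2/2304))^(1/3)) + 2*(-k/48 + sqrt(k^3/729 + k^2/2304))^(1/3) + 1/4)))/2 - 1/4, True))) + C4*exp(c*Piecewise((sqrt(-3^(2/3)*k^(1/3)/3 + 1/4)/2 + sqrt(3^(2/3)*k^(1/3)/3 + 1/2 - 1/(4*sqrt(-3^(2/3)*k^(1/3)/3 + 1/4)))/2 - 1/4, Eq(k, 0)), (sqrt(-2*k/(9*(-k/48 + sqrt(k^3/729 + k^2/2304))^(1/3)) + 2*(-k/48 + sqrt(k^3/729 + k^2/2304))^(1/3) + 1/4)/2 + sqrt(2*k/(9*(-k/48 + sqrt(k^3/729 + k^2/2304))^(1/3)) - 2*(-k/48 + sqrt(k^3/729 + k^2/2304))^(1/3) + 1/2 - 1/(4*sqrt(-2*k/(9*(-k/48 + sqrt(k^3/729 + k^2/2304))^(1/3)) + 2*(-k/48 + sqrt(k^3/729 + k^2/2304))^(1/3) + 1/4)))/2 - 1/4, True))) - 3*c^2/k + 1/k


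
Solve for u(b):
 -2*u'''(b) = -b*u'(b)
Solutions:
 u(b) = C1 + Integral(C2*airyai(2^(2/3)*b/2) + C3*airybi(2^(2/3)*b/2), b)


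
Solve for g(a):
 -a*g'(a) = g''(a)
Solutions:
 g(a) = C1 + C2*erf(sqrt(2)*a/2)


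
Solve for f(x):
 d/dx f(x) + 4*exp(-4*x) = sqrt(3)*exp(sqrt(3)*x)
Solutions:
 f(x) = C1 + exp(sqrt(3)*x) + exp(-4*x)


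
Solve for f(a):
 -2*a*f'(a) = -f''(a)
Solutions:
 f(a) = C1 + C2*erfi(a)


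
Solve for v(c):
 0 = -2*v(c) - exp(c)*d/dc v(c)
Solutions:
 v(c) = C1*exp(2*exp(-c))


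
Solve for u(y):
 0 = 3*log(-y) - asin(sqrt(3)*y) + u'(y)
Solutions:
 u(y) = C1 - 3*y*log(-y) + y*asin(sqrt(3)*y) + 3*y + sqrt(3)*sqrt(1 - 3*y^2)/3


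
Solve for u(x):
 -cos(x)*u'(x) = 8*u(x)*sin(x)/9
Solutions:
 u(x) = C1*cos(x)^(8/9)


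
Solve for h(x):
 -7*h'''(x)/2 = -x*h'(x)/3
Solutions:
 h(x) = C1 + Integral(C2*airyai(2^(1/3)*21^(2/3)*x/21) + C3*airybi(2^(1/3)*21^(2/3)*x/21), x)


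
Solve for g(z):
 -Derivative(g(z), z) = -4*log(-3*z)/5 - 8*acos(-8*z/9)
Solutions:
 g(z) = C1 + 4*z*log(-z)/5 + 8*z*acos(-8*z/9) - 4*z/5 + 4*z*log(3)/5 + sqrt(81 - 64*z^2)


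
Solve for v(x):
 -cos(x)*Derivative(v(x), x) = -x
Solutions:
 v(x) = C1 + Integral(x/cos(x), x)


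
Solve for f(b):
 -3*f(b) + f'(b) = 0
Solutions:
 f(b) = C1*exp(3*b)


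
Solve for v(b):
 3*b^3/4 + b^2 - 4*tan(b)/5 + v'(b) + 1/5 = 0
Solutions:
 v(b) = C1 - 3*b^4/16 - b^3/3 - b/5 - 4*log(cos(b))/5


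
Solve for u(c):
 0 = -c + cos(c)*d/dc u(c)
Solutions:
 u(c) = C1 + Integral(c/cos(c), c)


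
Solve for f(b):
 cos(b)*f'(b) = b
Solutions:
 f(b) = C1 + Integral(b/cos(b), b)


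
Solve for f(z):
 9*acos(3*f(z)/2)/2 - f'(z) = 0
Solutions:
 Integral(1/acos(3*_y/2), (_y, f(z))) = C1 + 9*z/2


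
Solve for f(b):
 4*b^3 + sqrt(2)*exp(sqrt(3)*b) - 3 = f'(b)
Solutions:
 f(b) = C1 + b^4 - 3*b + sqrt(6)*exp(sqrt(3)*b)/3


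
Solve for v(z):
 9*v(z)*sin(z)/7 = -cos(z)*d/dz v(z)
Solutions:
 v(z) = C1*cos(z)^(9/7)


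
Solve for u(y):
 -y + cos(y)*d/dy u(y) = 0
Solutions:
 u(y) = C1 + Integral(y/cos(y), y)


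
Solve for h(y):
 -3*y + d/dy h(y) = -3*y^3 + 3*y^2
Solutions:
 h(y) = C1 - 3*y^4/4 + y^3 + 3*y^2/2


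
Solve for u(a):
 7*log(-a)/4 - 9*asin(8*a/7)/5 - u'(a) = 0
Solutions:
 u(a) = C1 + 7*a*log(-a)/4 - 9*a*asin(8*a/7)/5 - 7*a/4 - 9*sqrt(49 - 64*a^2)/40


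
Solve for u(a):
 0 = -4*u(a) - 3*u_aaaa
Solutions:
 u(a) = (C1*sin(3^(3/4)*a/3) + C2*cos(3^(3/4)*a/3))*exp(-3^(3/4)*a/3) + (C3*sin(3^(3/4)*a/3) + C4*cos(3^(3/4)*a/3))*exp(3^(3/4)*a/3)


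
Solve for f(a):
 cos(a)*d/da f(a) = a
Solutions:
 f(a) = C1 + Integral(a/cos(a), a)


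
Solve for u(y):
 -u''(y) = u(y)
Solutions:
 u(y) = C1*sin(y) + C2*cos(y)


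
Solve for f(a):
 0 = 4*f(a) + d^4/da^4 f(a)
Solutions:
 f(a) = (C1*sin(a) + C2*cos(a))*exp(-a) + (C3*sin(a) + C4*cos(a))*exp(a)


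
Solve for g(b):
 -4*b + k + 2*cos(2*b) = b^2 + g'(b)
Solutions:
 g(b) = C1 - b^3/3 - 2*b^2 + b*k + sin(2*b)


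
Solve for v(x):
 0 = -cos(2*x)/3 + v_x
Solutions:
 v(x) = C1 + sin(2*x)/6


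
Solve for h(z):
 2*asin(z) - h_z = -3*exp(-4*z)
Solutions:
 h(z) = C1 + 2*z*asin(z) + 2*sqrt(1 - z^2) - 3*exp(-4*z)/4


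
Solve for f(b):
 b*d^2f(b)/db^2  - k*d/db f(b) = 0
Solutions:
 f(b) = C1 + b^(re(k) + 1)*(C2*sin(log(b)*Abs(im(k))) + C3*cos(log(b)*im(k)))


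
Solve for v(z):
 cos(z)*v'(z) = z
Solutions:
 v(z) = C1 + Integral(z/cos(z), z)


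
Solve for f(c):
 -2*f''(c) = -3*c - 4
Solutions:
 f(c) = C1 + C2*c + c^3/4 + c^2


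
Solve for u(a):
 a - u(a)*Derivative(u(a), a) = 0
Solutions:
 u(a) = -sqrt(C1 + a^2)
 u(a) = sqrt(C1 + a^2)


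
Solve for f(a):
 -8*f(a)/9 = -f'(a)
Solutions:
 f(a) = C1*exp(8*a/9)


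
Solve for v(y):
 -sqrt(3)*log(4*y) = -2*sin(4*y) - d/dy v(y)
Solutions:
 v(y) = C1 + sqrt(3)*y*(log(y) - 1) + 2*sqrt(3)*y*log(2) + cos(4*y)/2


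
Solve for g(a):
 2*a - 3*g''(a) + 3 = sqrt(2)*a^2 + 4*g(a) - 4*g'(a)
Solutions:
 g(a) = -sqrt(2)*a^2/4 - sqrt(2)*a/2 + a/2 + (C1*sin(2*sqrt(2)*a/3) + C2*cos(2*sqrt(2)*a/3))*exp(2*a/3) - sqrt(2)/8 + 5/4


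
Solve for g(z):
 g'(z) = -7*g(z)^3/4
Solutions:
 g(z) = -sqrt(2)*sqrt(-1/(C1 - 7*z))
 g(z) = sqrt(2)*sqrt(-1/(C1 - 7*z))


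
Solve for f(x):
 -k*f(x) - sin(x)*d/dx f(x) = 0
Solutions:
 f(x) = C1*exp(k*(-log(cos(x) - 1) + log(cos(x) + 1))/2)


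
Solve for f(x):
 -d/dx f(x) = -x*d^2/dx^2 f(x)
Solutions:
 f(x) = C1 + C2*x^2


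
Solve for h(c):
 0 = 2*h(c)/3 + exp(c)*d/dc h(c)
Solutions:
 h(c) = C1*exp(2*exp(-c)/3)


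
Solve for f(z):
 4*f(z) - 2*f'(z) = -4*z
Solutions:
 f(z) = C1*exp(2*z) - z - 1/2


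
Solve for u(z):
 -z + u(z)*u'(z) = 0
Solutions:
 u(z) = -sqrt(C1 + z^2)
 u(z) = sqrt(C1 + z^2)


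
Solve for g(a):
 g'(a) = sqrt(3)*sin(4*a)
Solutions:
 g(a) = C1 - sqrt(3)*cos(4*a)/4


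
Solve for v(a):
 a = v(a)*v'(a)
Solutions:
 v(a) = -sqrt(C1 + a^2)
 v(a) = sqrt(C1 + a^2)


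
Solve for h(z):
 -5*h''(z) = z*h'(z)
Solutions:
 h(z) = C1 + C2*erf(sqrt(10)*z/10)


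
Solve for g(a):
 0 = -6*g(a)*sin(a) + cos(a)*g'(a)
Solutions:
 g(a) = C1/cos(a)^6


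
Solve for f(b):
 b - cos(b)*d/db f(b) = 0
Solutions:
 f(b) = C1 + Integral(b/cos(b), b)


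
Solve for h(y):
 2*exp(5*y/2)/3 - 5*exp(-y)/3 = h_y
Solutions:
 h(y) = C1 + 4*exp(5*y/2)/15 + 5*exp(-y)/3


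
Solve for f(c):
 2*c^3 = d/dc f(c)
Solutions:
 f(c) = C1 + c^4/2


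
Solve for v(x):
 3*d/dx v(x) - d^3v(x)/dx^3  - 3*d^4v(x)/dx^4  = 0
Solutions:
 v(x) = C1 + C2*exp(-x*(2*2^(1/3)/(135*sqrt(29) + 727)^(1/3) + 4 + 2^(2/3)*(135*sqrt(29) + 727)^(1/3))/36)*sin(2^(1/3)*sqrt(3)*x*(-2^(1/3)*(135*sqrt(29) + 727)^(1/3) + 2/(135*sqrt(29) + 727)^(1/3))/36) + C3*exp(-x*(2*2^(1/3)/(135*sqrt(29) + 727)^(1/3) + 4 + 2^(2/3)*(135*sqrt(29) + 727)^(1/3))/36)*cos(2^(1/3)*sqrt(3)*x*(-2^(1/3)*(135*sqrt(29) + 727)^(1/3) + 2/(135*sqrt(29) + 727)^(1/3))/36) + C4*exp(x*(-2 + 2*2^(1/3)/(135*sqrt(29) + 727)^(1/3) + 2^(2/3)*(135*sqrt(29) + 727)^(1/3))/18)


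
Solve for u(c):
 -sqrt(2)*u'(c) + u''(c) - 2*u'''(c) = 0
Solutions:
 u(c) = C1 + (C2*sin(c*sqrt(-1 + 8*sqrt(2))/4) + C3*cos(c*sqrt(-1 + 8*sqrt(2))/4))*exp(c/4)


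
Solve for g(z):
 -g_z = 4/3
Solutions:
 g(z) = C1 - 4*z/3


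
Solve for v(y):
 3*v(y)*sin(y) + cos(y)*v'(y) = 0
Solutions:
 v(y) = C1*cos(y)^3


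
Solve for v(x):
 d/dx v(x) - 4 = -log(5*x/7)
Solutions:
 v(x) = C1 - x*log(x) + x*log(7/5) + 5*x


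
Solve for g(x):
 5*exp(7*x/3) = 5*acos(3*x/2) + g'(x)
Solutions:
 g(x) = C1 - 5*x*acos(3*x/2) + 5*sqrt(4 - 9*x^2)/3 + 15*exp(7*x/3)/7


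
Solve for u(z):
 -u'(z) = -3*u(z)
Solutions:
 u(z) = C1*exp(3*z)


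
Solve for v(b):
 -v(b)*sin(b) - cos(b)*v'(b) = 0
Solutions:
 v(b) = C1*cos(b)


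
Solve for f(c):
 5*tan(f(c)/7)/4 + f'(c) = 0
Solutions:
 f(c) = -7*asin(C1*exp(-5*c/28)) + 7*pi
 f(c) = 7*asin(C1*exp(-5*c/28))


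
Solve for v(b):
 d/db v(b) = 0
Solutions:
 v(b) = C1


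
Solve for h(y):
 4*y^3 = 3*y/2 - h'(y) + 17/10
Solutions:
 h(y) = C1 - y^4 + 3*y^2/4 + 17*y/10


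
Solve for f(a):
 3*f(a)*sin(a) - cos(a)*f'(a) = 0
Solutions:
 f(a) = C1/cos(a)^3


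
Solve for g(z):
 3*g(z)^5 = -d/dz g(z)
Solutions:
 g(z) = -I*(1/(C1 + 12*z))^(1/4)
 g(z) = I*(1/(C1 + 12*z))^(1/4)
 g(z) = -(1/(C1 + 12*z))^(1/4)
 g(z) = (1/(C1 + 12*z))^(1/4)


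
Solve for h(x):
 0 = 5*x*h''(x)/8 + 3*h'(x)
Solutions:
 h(x) = C1 + C2/x^(19/5)


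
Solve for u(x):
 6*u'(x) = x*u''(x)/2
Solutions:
 u(x) = C1 + C2*x^13


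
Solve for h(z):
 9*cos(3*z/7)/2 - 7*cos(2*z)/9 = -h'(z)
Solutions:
 h(z) = C1 - 21*sin(3*z/7)/2 + 7*sin(2*z)/18


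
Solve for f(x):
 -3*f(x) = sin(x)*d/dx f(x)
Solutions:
 f(x) = C1*(cos(x) + 1)^(3/2)/(cos(x) - 1)^(3/2)


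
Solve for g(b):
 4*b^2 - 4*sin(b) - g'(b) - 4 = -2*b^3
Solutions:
 g(b) = C1 + b^4/2 + 4*b^3/3 - 4*b + 4*cos(b)


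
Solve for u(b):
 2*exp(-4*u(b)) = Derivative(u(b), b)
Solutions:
 u(b) = log(-I*(C1 + 8*b)^(1/4))
 u(b) = log(I*(C1 + 8*b)^(1/4))
 u(b) = log(-(C1 + 8*b)^(1/4))
 u(b) = log(C1 + 8*b)/4


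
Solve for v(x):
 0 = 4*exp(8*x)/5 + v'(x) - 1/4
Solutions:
 v(x) = C1 + x/4 - exp(8*x)/10


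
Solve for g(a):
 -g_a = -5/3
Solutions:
 g(a) = C1 + 5*a/3


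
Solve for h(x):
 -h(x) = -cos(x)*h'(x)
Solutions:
 h(x) = C1*sqrt(sin(x) + 1)/sqrt(sin(x) - 1)


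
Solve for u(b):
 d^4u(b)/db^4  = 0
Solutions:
 u(b) = C1 + C2*b + C3*b^2 + C4*b^3


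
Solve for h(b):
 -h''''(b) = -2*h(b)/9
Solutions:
 h(b) = C1*exp(-2^(1/4)*sqrt(3)*b/3) + C2*exp(2^(1/4)*sqrt(3)*b/3) + C3*sin(2^(1/4)*sqrt(3)*b/3) + C4*cos(2^(1/4)*sqrt(3)*b/3)


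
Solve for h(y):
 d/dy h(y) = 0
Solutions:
 h(y) = C1


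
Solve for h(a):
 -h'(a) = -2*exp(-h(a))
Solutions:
 h(a) = log(C1 + 2*a)


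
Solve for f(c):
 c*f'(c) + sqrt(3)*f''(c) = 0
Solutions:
 f(c) = C1 + C2*erf(sqrt(2)*3^(3/4)*c/6)


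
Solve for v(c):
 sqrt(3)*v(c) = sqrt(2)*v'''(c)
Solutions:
 v(c) = C3*exp(2^(5/6)*3^(1/6)*c/2) + (C1*sin(2^(5/6)*3^(2/3)*c/4) + C2*cos(2^(5/6)*3^(2/3)*c/4))*exp(-2^(5/6)*3^(1/6)*c/4)


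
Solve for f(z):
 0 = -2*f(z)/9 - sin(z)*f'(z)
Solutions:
 f(z) = C1*(cos(z) + 1)^(1/9)/(cos(z) - 1)^(1/9)


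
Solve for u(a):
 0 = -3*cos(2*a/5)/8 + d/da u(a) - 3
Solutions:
 u(a) = C1 + 3*a + 15*sin(2*a/5)/16


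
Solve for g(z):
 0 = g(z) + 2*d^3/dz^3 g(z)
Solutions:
 g(z) = C3*exp(-2^(2/3)*z/2) + (C1*sin(2^(2/3)*sqrt(3)*z/4) + C2*cos(2^(2/3)*sqrt(3)*z/4))*exp(2^(2/3)*z/4)


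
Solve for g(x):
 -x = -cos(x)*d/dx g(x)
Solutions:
 g(x) = C1 + Integral(x/cos(x), x)


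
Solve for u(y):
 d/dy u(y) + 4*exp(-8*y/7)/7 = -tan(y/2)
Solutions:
 u(y) = C1 - log(tan(y/2)^2 + 1) + exp(-8*y/7)/2


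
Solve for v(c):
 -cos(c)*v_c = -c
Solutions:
 v(c) = C1 + Integral(c/cos(c), c)


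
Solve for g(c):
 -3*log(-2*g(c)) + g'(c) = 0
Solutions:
 -Integral(1/(log(-_y) + log(2)), (_y, g(c)))/3 = C1 - c


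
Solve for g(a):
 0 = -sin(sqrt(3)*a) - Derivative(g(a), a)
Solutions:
 g(a) = C1 + sqrt(3)*cos(sqrt(3)*a)/3


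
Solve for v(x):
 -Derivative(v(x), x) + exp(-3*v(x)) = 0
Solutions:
 v(x) = log(C1 + 3*x)/3
 v(x) = log((-3^(1/3) - 3^(5/6)*I)*(C1 + x)^(1/3)/2)
 v(x) = log((-3^(1/3) + 3^(5/6)*I)*(C1 + x)^(1/3)/2)


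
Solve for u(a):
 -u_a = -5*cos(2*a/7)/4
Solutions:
 u(a) = C1 + 35*sin(2*a/7)/8


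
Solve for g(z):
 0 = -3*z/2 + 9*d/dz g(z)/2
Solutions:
 g(z) = C1 + z^2/6


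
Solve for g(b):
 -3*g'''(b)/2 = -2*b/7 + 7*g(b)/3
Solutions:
 g(b) = C3*exp(-42^(1/3)*b/3) + 6*b/49 + (C1*sin(14^(1/3)*3^(5/6)*b/6) + C2*cos(14^(1/3)*3^(5/6)*b/6))*exp(42^(1/3)*b/6)


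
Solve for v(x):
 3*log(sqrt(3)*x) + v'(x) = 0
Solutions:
 v(x) = C1 - 3*x*log(x) - 3*x*log(3)/2 + 3*x


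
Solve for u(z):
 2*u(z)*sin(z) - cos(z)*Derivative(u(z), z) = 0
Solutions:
 u(z) = C1/cos(z)^2


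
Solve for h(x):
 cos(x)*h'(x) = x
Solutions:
 h(x) = C1 + Integral(x/cos(x), x)


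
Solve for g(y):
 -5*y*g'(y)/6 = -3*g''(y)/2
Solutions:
 g(y) = C1 + C2*erfi(sqrt(10)*y/6)


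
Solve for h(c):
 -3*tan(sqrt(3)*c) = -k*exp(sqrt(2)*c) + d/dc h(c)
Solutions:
 h(c) = C1 + sqrt(2)*k*exp(sqrt(2)*c)/2 + sqrt(3)*log(cos(sqrt(3)*c))


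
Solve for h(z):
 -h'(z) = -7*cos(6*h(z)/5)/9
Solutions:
 -7*z/9 - 5*log(sin(6*h(z)/5) - 1)/12 + 5*log(sin(6*h(z)/5) + 1)/12 = C1


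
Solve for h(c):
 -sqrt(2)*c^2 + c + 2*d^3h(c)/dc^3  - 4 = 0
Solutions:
 h(c) = C1 + C2*c + C3*c^2 + sqrt(2)*c^5/120 - c^4/48 + c^3/3


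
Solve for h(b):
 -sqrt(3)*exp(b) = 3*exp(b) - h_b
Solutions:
 h(b) = C1 + sqrt(3)*exp(b) + 3*exp(b)


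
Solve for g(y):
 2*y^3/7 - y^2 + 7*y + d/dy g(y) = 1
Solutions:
 g(y) = C1 - y^4/14 + y^3/3 - 7*y^2/2 + y


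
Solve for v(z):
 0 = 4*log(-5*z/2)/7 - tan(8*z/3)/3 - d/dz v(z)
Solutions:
 v(z) = C1 + 4*z*log(-z)/7 - 4*z/7 - 4*z*log(2)/7 + 4*z*log(5)/7 + log(cos(8*z/3))/8


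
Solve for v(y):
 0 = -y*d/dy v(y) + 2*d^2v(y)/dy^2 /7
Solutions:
 v(y) = C1 + C2*erfi(sqrt(7)*y/2)


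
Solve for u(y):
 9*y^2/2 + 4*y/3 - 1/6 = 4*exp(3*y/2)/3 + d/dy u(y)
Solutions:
 u(y) = C1 + 3*y^3/2 + 2*y^2/3 - y/6 - 8*exp(3*y/2)/9


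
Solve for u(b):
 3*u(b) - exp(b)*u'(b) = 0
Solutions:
 u(b) = C1*exp(-3*exp(-b))


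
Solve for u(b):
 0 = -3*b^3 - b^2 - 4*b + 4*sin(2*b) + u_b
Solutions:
 u(b) = C1 + 3*b^4/4 + b^3/3 + 2*b^2 + 2*cos(2*b)


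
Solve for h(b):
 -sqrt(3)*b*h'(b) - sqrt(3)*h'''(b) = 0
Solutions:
 h(b) = C1 + Integral(C2*airyai(-b) + C3*airybi(-b), b)


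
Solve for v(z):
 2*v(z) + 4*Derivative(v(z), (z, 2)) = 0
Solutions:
 v(z) = C1*sin(sqrt(2)*z/2) + C2*cos(sqrt(2)*z/2)


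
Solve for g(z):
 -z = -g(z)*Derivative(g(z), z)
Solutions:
 g(z) = -sqrt(C1 + z^2)
 g(z) = sqrt(C1 + z^2)


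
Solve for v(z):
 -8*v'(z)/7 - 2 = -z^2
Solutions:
 v(z) = C1 + 7*z^3/24 - 7*z/4


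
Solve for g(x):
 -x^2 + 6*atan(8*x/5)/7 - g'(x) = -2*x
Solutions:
 g(x) = C1 - x^3/3 + x^2 + 6*x*atan(8*x/5)/7 - 15*log(64*x^2 + 25)/56


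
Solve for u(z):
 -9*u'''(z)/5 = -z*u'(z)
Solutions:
 u(z) = C1 + Integral(C2*airyai(15^(1/3)*z/3) + C3*airybi(15^(1/3)*z/3), z)


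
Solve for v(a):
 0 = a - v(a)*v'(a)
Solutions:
 v(a) = -sqrt(C1 + a^2)
 v(a) = sqrt(C1 + a^2)


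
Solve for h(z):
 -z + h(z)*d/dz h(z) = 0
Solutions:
 h(z) = -sqrt(C1 + z^2)
 h(z) = sqrt(C1 + z^2)


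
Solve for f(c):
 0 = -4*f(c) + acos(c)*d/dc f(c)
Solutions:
 f(c) = C1*exp(4*Integral(1/acos(c), c))


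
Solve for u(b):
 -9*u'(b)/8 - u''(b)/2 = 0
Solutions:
 u(b) = C1 + C2*exp(-9*b/4)


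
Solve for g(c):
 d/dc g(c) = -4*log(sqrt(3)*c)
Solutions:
 g(c) = C1 - 4*c*log(c) - c*log(9) + 4*c


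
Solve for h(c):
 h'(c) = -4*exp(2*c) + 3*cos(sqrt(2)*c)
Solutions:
 h(c) = C1 - 2*exp(2*c) + 3*sqrt(2)*sin(sqrt(2)*c)/2


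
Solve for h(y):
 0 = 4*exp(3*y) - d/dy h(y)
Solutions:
 h(y) = C1 + 4*exp(3*y)/3


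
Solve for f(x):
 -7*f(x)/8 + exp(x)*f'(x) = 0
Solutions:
 f(x) = C1*exp(-7*exp(-x)/8)


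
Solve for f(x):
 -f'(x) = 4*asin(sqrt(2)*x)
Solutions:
 f(x) = C1 - 4*x*asin(sqrt(2)*x) - 2*sqrt(2)*sqrt(1 - 2*x^2)


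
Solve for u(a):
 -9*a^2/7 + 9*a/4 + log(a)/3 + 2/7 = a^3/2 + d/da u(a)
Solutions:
 u(a) = C1 - a^4/8 - 3*a^3/7 + 9*a^2/8 + a*log(a)/3 - a/21


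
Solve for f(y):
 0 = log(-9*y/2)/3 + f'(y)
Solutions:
 f(y) = C1 - y*log(-y)/3 + y*(-2*log(3) + log(2) + 1)/3


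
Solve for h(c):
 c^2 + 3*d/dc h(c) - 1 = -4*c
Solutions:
 h(c) = C1 - c^3/9 - 2*c^2/3 + c/3


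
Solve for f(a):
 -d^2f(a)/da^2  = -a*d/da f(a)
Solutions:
 f(a) = C1 + C2*erfi(sqrt(2)*a/2)


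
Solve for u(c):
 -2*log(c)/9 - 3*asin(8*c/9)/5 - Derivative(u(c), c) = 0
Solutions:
 u(c) = C1 - 2*c*log(c)/9 - 3*c*asin(8*c/9)/5 + 2*c/9 - 3*sqrt(81 - 64*c^2)/40


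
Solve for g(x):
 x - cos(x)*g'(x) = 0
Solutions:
 g(x) = C1 + Integral(x/cos(x), x)


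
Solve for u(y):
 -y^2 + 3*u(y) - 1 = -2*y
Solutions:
 u(y) = y^2/3 - 2*y/3 + 1/3


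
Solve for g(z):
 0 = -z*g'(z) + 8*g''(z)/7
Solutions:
 g(z) = C1 + C2*erfi(sqrt(7)*z/4)


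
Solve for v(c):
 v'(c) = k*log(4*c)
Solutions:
 v(c) = C1 + c*k*log(c) - c*k + c*k*log(4)


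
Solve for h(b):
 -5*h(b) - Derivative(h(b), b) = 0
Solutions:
 h(b) = C1*exp(-5*b)


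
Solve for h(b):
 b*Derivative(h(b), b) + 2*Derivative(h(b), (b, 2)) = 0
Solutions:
 h(b) = C1 + C2*erf(b/2)


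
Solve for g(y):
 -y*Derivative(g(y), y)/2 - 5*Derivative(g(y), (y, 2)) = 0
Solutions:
 g(y) = C1 + C2*erf(sqrt(5)*y/10)


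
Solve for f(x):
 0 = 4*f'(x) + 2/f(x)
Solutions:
 f(x) = -sqrt(C1 - x)
 f(x) = sqrt(C1 - x)


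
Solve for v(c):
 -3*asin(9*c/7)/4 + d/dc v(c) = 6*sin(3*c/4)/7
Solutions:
 v(c) = C1 + 3*c*asin(9*c/7)/4 + sqrt(49 - 81*c^2)/12 - 8*cos(3*c/4)/7


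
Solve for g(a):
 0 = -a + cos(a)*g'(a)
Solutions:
 g(a) = C1 + Integral(a/cos(a), a)


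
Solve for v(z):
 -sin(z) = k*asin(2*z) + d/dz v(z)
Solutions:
 v(z) = C1 - k*(z*asin(2*z) + sqrt(1 - 4*z^2)/2) + cos(z)


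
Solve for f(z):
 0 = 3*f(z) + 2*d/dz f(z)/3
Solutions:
 f(z) = C1*exp(-9*z/2)


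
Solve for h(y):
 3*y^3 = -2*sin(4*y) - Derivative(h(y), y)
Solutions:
 h(y) = C1 - 3*y^4/4 + cos(4*y)/2


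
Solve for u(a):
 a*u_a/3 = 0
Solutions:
 u(a) = C1


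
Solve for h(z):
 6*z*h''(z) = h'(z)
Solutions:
 h(z) = C1 + C2*z^(7/6)


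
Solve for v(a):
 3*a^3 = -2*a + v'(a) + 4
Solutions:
 v(a) = C1 + 3*a^4/4 + a^2 - 4*a


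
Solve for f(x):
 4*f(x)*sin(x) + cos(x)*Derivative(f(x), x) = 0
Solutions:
 f(x) = C1*cos(x)^4


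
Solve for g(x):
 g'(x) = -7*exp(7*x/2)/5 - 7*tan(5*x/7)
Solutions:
 g(x) = C1 - 2*exp(7*x/2)/5 + 49*log(cos(5*x/7))/5


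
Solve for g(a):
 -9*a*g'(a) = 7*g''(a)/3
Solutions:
 g(a) = C1 + C2*erf(3*sqrt(42)*a/14)


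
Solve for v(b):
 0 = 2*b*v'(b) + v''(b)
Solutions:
 v(b) = C1 + C2*erf(b)


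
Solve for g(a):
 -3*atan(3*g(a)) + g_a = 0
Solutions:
 Integral(1/atan(3*_y), (_y, g(a))) = C1 + 3*a


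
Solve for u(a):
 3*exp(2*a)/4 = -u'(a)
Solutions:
 u(a) = C1 - 3*exp(2*a)/8


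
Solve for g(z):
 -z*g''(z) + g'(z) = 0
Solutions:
 g(z) = C1 + C2*z^2


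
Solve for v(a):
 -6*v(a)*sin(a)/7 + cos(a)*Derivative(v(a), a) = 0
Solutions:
 v(a) = C1/cos(a)^(6/7)


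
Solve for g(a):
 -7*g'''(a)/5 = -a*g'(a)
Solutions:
 g(a) = C1 + Integral(C2*airyai(5^(1/3)*7^(2/3)*a/7) + C3*airybi(5^(1/3)*7^(2/3)*a/7), a)


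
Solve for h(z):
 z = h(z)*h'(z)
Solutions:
 h(z) = -sqrt(C1 + z^2)
 h(z) = sqrt(C1 + z^2)


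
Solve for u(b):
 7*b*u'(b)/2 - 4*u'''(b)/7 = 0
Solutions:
 u(b) = C1 + Integral(C2*airyai(7^(2/3)*b/2) + C3*airybi(7^(2/3)*b/2), b)


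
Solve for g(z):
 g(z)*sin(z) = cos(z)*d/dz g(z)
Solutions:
 g(z) = C1/cos(z)


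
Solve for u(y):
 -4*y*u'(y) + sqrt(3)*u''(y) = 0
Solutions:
 u(y) = C1 + C2*erfi(sqrt(2)*3^(3/4)*y/3)


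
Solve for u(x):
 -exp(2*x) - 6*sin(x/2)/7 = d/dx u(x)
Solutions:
 u(x) = C1 - exp(2*x)/2 + 12*cos(x/2)/7


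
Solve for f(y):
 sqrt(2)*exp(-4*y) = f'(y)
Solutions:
 f(y) = C1 - sqrt(2)*exp(-4*y)/4


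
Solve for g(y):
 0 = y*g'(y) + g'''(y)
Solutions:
 g(y) = C1 + Integral(C2*airyai(-y) + C3*airybi(-y), y)


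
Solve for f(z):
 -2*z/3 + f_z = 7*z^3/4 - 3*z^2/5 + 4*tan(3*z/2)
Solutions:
 f(z) = C1 + 7*z^4/16 - z^3/5 + z^2/3 - 8*log(cos(3*z/2))/3


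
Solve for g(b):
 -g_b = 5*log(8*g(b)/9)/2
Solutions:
 2*Integral(1/(log(_y) - 2*log(3) + 3*log(2)), (_y, g(b)))/5 = C1 - b


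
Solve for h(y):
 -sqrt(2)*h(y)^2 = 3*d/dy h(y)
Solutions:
 h(y) = 3/(C1 + sqrt(2)*y)


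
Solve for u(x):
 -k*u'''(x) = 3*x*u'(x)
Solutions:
 u(x) = C1 + Integral(C2*airyai(3^(1/3)*x*(-1/k)^(1/3)) + C3*airybi(3^(1/3)*x*(-1/k)^(1/3)), x)


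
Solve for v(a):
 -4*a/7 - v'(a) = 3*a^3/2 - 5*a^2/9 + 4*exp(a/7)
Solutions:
 v(a) = C1 - 3*a^4/8 + 5*a^3/27 - 2*a^2/7 - 28*exp(a/7)


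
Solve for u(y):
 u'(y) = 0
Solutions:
 u(y) = C1


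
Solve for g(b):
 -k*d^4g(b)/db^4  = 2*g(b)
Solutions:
 g(b) = C1*exp(-2^(1/4)*b*(-1/k)^(1/4)) + C2*exp(2^(1/4)*b*(-1/k)^(1/4)) + C3*exp(-2^(1/4)*I*b*(-1/k)^(1/4)) + C4*exp(2^(1/4)*I*b*(-1/k)^(1/4))


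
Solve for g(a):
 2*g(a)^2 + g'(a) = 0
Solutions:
 g(a) = 1/(C1 + 2*a)


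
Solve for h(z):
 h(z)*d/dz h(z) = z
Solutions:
 h(z) = -sqrt(C1 + z^2)
 h(z) = sqrt(C1 + z^2)


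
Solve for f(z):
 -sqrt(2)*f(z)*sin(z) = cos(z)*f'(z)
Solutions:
 f(z) = C1*cos(z)^(sqrt(2))


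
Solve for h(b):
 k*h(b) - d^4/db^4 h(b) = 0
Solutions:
 h(b) = C1*exp(-b*k^(1/4)) + C2*exp(b*k^(1/4)) + C3*exp(-I*b*k^(1/4)) + C4*exp(I*b*k^(1/4))


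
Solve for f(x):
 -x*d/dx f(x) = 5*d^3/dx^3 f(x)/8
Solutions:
 f(x) = C1 + Integral(C2*airyai(-2*5^(2/3)*x/5) + C3*airybi(-2*5^(2/3)*x/5), x)


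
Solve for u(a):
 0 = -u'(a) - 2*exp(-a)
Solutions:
 u(a) = C1 + 2*exp(-a)


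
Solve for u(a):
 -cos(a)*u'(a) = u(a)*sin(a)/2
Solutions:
 u(a) = C1*sqrt(cos(a))


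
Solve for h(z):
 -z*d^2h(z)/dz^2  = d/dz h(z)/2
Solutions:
 h(z) = C1 + C2*sqrt(z)


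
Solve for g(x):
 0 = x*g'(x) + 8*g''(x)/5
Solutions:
 g(x) = C1 + C2*erf(sqrt(5)*x/4)


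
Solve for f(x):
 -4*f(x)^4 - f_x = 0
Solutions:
 f(x) = (-3^(2/3) - 3*3^(1/6)*I)*(1/(C1 + 4*x))^(1/3)/6
 f(x) = (-3^(2/3) + 3*3^(1/6)*I)*(1/(C1 + 4*x))^(1/3)/6
 f(x) = (1/(C1 + 12*x))^(1/3)


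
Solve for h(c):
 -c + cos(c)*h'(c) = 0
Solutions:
 h(c) = C1 + Integral(c/cos(c), c)


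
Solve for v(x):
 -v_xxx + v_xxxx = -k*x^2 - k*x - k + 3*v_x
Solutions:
 v(x) = C1 + C2*exp(x*(-2^(2/3)*(9*sqrt(85) + 83)^(1/3) - 2*2^(1/3)/(9*sqrt(85) + 83)^(1/3) + 4)/12)*sin(2^(1/3)*sqrt(3)*x*(-2^(1/3)*(9*sqrt(85) + 83)^(1/3) + 2/(9*sqrt(85) + 83)^(1/3))/12) + C3*exp(x*(-2^(2/3)*(9*sqrt(85) + 83)^(1/3) - 2*2^(1/3)/(9*sqrt(85) + 83)^(1/3) + 4)/12)*cos(2^(1/3)*sqrt(3)*x*(-2^(1/3)*(9*sqrt(85) + 83)^(1/3) + 2/(9*sqrt(85) + 83)^(1/3))/12) + C4*exp(x*(2*2^(1/3)/(9*sqrt(85) + 83)^(1/3) + 2 + 2^(2/3)*(9*sqrt(85) + 83)^(1/3))/6) + k*x^3/9 + k*x^2/6 + k*x/9


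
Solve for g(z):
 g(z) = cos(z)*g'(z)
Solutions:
 g(z) = C1*sqrt(sin(z) + 1)/sqrt(sin(z) - 1)


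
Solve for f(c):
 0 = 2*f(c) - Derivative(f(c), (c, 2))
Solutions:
 f(c) = C1*exp(-sqrt(2)*c) + C2*exp(sqrt(2)*c)


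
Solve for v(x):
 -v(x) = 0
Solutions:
 v(x) = 0


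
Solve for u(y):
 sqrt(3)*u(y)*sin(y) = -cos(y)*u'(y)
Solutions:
 u(y) = C1*cos(y)^(sqrt(3))


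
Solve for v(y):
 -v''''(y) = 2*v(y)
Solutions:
 v(y) = (C1*sin(2^(3/4)*y/2) + C2*cos(2^(3/4)*y/2))*exp(-2^(3/4)*y/2) + (C3*sin(2^(3/4)*y/2) + C4*cos(2^(3/4)*y/2))*exp(2^(3/4)*y/2)


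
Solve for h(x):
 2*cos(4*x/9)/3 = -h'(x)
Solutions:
 h(x) = C1 - 3*sin(4*x/9)/2


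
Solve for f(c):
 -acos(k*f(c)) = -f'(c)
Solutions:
 Integral(1/acos(_y*k), (_y, f(c))) = C1 + c


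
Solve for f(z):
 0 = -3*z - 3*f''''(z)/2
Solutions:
 f(z) = C1 + C2*z + C3*z^2 + C4*z^3 - z^5/60


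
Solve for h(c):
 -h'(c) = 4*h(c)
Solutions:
 h(c) = C1*exp(-4*c)


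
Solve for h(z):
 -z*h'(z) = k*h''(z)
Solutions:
 h(z) = C1 + C2*sqrt(k)*erf(sqrt(2)*z*sqrt(1/k)/2)


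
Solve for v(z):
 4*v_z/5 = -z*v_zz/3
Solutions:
 v(z) = C1 + C2/z^(7/5)


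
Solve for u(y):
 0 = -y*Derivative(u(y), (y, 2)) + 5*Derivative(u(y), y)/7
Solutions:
 u(y) = C1 + C2*y^(12/7)


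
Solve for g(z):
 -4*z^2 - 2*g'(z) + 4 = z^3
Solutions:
 g(z) = C1 - z^4/8 - 2*z^3/3 + 2*z


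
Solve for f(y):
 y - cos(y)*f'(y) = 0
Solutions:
 f(y) = C1 + Integral(y/cos(y), y)


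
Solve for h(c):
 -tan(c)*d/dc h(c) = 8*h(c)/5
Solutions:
 h(c) = C1/sin(c)^(8/5)


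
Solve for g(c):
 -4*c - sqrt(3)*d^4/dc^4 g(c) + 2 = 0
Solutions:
 g(c) = C1 + C2*c + C3*c^2 + C4*c^3 - sqrt(3)*c^5/90 + sqrt(3)*c^4/36


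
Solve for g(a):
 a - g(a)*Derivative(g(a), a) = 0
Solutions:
 g(a) = -sqrt(C1 + a^2)
 g(a) = sqrt(C1 + a^2)


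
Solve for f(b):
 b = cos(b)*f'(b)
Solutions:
 f(b) = C1 + Integral(b/cos(b), b)


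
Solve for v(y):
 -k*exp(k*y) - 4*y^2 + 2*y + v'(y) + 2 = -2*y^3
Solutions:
 v(y) = C1 - y^4/2 + 4*y^3/3 - y^2 - 2*y + exp(k*y)


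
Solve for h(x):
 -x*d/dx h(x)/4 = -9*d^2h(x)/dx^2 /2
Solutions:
 h(x) = C1 + C2*erfi(x/6)


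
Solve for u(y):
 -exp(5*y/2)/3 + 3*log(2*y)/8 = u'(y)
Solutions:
 u(y) = C1 + 3*y*log(y)/8 + 3*y*(-1 + log(2))/8 - 2*exp(5*y/2)/15


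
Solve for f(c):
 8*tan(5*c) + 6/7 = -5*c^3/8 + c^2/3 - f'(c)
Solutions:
 f(c) = C1 - 5*c^4/32 + c^3/9 - 6*c/7 + 8*log(cos(5*c))/5


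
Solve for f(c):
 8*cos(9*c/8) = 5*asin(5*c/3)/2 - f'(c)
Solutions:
 f(c) = C1 + 5*c*asin(5*c/3)/2 + sqrt(9 - 25*c^2)/2 - 64*sin(9*c/8)/9


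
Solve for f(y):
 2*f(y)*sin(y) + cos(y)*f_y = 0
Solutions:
 f(y) = C1*cos(y)^2


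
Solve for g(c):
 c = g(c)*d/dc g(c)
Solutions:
 g(c) = -sqrt(C1 + c^2)
 g(c) = sqrt(C1 + c^2)


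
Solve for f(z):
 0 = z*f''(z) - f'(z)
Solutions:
 f(z) = C1 + C2*z^2


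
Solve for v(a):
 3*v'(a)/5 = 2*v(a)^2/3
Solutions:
 v(a) = -9/(C1 + 10*a)


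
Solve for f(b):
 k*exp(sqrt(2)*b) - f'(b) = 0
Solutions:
 f(b) = C1 + sqrt(2)*k*exp(sqrt(2)*b)/2


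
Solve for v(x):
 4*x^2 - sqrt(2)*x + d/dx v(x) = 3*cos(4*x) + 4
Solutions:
 v(x) = C1 - 4*x^3/3 + sqrt(2)*x^2/2 + 4*x + 3*sin(4*x)/4


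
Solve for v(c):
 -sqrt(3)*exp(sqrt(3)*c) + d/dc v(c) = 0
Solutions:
 v(c) = C1 + exp(sqrt(3)*c)


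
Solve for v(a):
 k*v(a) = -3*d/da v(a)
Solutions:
 v(a) = C1*exp(-a*k/3)


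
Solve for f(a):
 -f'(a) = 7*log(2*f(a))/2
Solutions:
 2*Integral(1/(log(_y) + log(2)), (_y, f(a)))/7 = C1 - a


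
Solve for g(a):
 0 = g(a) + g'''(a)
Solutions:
 g(a) = C3*exp(-a) + (C1*sin(sqrt(3)*a/2) + C2*cos(sqrt(3)*a/2))*exp(a/2)


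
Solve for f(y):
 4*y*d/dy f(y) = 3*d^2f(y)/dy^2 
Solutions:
 f(y) = C1 + C2*erfi(sqrt(6)*y/3)


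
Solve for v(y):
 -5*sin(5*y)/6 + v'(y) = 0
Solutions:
 v(y) = C1 - cos(5*y)/6


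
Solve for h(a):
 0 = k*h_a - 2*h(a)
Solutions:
 h(a) = C1*exp(2*a/k)


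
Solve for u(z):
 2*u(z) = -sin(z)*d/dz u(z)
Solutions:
 u(z) = C1*(cos(z) + 1)/(cos(z) - 1)


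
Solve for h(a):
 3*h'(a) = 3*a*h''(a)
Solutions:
 h(a) = C1 + C2*a^2


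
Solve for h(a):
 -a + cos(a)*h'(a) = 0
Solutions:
 h(a) = C1 + Integral(a/cos(a), a)


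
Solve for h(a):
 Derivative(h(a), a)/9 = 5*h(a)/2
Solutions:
 h(a) = C1*exp(45*a/2)


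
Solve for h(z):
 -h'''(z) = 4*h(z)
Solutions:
 h(z) = C3*exp(-2^(2/3)*z) + (C1*sin(2^(2/3)*sqrt(3)*z/2) + C2*cos(2^(2/3)*sqrt(3)*z/2))*exp(2^(2/3)*z/2)


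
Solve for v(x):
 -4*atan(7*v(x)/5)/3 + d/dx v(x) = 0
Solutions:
 Integral(1/atan(7*_y/5), (_y, v(x))) = C1 + 4*x/3


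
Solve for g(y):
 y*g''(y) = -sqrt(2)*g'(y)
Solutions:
 g(y) = C1 + C2*y^(1 - sqrt(2))


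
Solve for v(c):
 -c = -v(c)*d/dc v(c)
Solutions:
 v(c) = -sqrt(C1 + c^2)
 v(c) = sqrt(C1 + c^2)


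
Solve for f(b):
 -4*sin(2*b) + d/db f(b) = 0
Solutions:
 f(b) = C1 - 2*cos(2*b)


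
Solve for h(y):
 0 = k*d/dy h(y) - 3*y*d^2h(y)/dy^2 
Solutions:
 h(y) = C1 + y^(re(k)/3 + 1)*(C2*sin(log(y)*Abs(im(k))/3) + C3*cos(log(y)*im(k)/3))


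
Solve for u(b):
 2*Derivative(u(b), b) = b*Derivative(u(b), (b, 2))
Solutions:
 u(b) = C1 + C2*b^3


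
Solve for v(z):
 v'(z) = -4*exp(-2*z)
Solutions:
 v(z) = C1 + 2*exp(-2*z)


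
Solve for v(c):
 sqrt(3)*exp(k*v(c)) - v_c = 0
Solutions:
 v(c) = Piecewise((log(-1/(C1*k + sqrt(3)*c*k))/k, Ne(k, 0)), (nan, True))
 v(c) = Piecewise((C1 + sqrt(3)*c, Eq(k, 0)), (nan, True))


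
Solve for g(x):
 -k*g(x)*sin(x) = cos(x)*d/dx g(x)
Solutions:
 g(x) = C1*exp(k*log(cos(x)))


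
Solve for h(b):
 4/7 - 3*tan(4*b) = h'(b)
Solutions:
 h(b) = C1 + 4*b/7 + 3*log(cos(4*b))/4


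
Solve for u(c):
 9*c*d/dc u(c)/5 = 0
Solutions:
 u(c) = C1


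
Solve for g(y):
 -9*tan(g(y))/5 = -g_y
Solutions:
 g(y) = pi - asin(C1*exp(9*y/5))
 g(y) = asin(C1*exp(9*y/5))


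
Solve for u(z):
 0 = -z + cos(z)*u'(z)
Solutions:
 u(z) = C1 + Integral(z/cos(z), z)


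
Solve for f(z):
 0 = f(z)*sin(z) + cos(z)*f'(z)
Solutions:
 f(z) = C1*cos(z)


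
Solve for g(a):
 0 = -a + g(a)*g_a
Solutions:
 g(a) = -sqrt(C1 + a^2)
 g(a) = sqrt(C1 + a^2)


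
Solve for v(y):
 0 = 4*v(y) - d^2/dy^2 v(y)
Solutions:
 v(y) = C1*exp(-2*y) + C2*exp(2*y)


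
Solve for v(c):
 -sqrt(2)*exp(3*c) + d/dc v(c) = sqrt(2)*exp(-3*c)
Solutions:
 v(c) = C1 + 2*sqrt(2)*sinh(3*c)/3


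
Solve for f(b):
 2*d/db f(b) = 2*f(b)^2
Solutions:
 f(b) = -1/(C1 + b)


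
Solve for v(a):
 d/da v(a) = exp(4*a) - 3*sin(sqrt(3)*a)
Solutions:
 v(a) = C1 + exp(4*a)/4 + sqrt(3)*cos(sqrt(3)*a)


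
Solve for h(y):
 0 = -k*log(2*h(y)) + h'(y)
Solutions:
 Integral(1/(log(_y) + log(2)), (_y, h(y))) = C1 + k*y


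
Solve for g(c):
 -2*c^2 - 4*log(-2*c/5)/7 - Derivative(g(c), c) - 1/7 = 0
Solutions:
 g(c) = C1 - 2*c^3/3 - 4*c*log(-c)/7 + c*(-4*log(2) + 3 + 4*log(5))/7


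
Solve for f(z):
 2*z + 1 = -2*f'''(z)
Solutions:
 f(z) = C1 + C2*z + C3*z^2 - z^4/24 - z^3/12


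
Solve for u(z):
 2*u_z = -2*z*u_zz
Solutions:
 u(z) = C1 + C2*log(z)


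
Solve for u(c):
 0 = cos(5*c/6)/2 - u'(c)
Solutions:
 u(c) = C1 + 3*sin(5*c/6)/5


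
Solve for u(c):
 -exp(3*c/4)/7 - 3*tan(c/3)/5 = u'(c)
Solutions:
 u(c) = C1 - 4*exp(3*c/4)/21 + 9*log(cos(c/3))/5


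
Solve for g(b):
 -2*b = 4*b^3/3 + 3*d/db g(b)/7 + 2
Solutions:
 g(b) = C1 - 7*b^4/9 - 7*b^2/3 - 14*b/3


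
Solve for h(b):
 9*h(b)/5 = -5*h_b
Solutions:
 h(b) = C1*exp(-9*b/25)


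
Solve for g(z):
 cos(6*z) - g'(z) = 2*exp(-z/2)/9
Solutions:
 g(z) = C1 + sin(6*z)/6 + 4*exp(-z/2)/9


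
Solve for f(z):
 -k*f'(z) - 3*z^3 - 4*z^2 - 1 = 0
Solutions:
 f(z) = C1 - 3*z^4/(4*k) - 4*z^3/(3*k) - z/k


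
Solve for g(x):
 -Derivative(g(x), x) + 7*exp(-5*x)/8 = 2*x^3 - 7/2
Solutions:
 g(x) = C1 - x^4/2 + 7*x/2 - 7*exp(-5*x)/40


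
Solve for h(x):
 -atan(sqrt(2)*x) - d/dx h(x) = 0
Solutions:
 h(x) = C1 - x*atan(sqrt(2)*x) + sqrt(2)*log(2*x^2 + 1)/4


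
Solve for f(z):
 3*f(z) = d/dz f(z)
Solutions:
 f(z) = C1*exp(3*z)


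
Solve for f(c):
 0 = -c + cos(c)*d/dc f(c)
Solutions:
 f(c) = C1 + Integral(c/cos(c), c)


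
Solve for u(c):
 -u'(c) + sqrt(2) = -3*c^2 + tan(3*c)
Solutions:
 u(c) = C1 + c^3 + sqrt(2)*c + log(cos(3*c))/3


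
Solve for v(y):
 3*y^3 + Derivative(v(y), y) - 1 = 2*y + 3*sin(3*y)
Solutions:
 v(y) = C1 - 3*y^4/4 + y^2 + y - cos(3*y)


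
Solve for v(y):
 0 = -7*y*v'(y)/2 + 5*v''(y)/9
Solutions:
 v(y) = C1 + C2*erfi(3*sqrt(35)*y/10)


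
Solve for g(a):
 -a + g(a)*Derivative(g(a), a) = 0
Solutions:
 g(a) = -sqrt(C1 + a^2)
 g(a) = sqrt(C1 + a^2)


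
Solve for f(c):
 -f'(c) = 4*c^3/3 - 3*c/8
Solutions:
 f(c) = C1 - c^4/3 + 3*c^2/16


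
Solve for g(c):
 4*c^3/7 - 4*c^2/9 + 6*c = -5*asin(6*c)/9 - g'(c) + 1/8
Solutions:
 g(c) = C1 - c^4/7 + 4*c^3/27 - 3*c^2 - 5*c*asin(6*c)/9 + c/8 - 5*sqrt(1 - 36*c^2)/54


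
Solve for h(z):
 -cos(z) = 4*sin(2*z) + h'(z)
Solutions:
 h(z) = C1 - 4*sin(z)^2 - sin(z)


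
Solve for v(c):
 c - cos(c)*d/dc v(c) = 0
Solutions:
 v(c) = C1 + Integral(c/cos(c), c)


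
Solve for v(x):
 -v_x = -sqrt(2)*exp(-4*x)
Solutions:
 v(x) = C1 - sqrt(2)*exp(-4*x)/4


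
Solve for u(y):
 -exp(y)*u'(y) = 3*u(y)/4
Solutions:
 u(y) = C1*exp(3*exp(-y)/4)


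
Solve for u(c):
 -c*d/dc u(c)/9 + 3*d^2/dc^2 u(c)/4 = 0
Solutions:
 u(c) = C1 + C2*erfi(sqrt(6)*c/9)


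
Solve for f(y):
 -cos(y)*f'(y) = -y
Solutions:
 f(y) = C1 + Integral(y/cos(y), y)


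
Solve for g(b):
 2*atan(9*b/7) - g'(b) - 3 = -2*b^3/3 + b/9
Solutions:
 g(b) = C1 + b^4/6 - b^2/18 + 2*b*atan(9*b/7) - 3*b - 7*log(81*b^2 + 49)/9


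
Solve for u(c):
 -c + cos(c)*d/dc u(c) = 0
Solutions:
 u(c) = C1 + Integral(c/cos(c), c)


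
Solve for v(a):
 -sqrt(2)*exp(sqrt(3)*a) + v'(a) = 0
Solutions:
 v(a) = C1 + sqrt(6)*exp(sqrt(3)*a)/3


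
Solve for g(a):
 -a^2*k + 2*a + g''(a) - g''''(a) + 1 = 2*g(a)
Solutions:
 g(a) = -a^2*k/2 + a - k/2 + (C1*sin(2^(1/4)*a*sin(atan(sqrt(7))/2)) + C2*cos(2^(1/4)*a*sin(atan(sqrt(7))/2)))*exp(-2^(1/4)*a*cos(atan(sqrt(7))/2)) + (C3*sin(2^(1/4)*a*sin(atan(sqrt(7))/2)) + C4*cos(2^(1/4)*a*sin(atan(sqrt(7))/2)))*exp(2^(1/4)*a*cos(atan(sqrt(7))/2)) + 1/2


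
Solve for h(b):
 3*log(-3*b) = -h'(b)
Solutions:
 h(b) = C1 - 3*b*log(-b) + 3*b*(1 - log(3))


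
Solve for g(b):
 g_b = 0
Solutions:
 g(b) = C1


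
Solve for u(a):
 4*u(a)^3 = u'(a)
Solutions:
 u(a) = -sqrt(2)*sqrt(-1/(C1 + 4*a))/2
 u(a) = sqrt(2)*sqrt(-1/(C1 + 4*a))/2


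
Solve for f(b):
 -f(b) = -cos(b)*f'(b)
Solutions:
 f(b) = C1*sqrt(sin(b) + 1)/sqrt(sin(b) - 1)


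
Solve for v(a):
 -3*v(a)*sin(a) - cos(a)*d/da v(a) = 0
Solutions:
 v(a) = C1*cos(a)^3


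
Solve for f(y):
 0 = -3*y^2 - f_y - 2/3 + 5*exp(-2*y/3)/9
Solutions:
 f(y) = C1 - y^3 - 2*y/3 - 5*exp(-2*y/3)/6


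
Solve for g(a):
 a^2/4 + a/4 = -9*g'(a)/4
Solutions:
 g(a) = C1 - a^3/27 - a^2/18


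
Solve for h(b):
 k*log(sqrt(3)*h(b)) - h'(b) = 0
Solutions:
 Integral(1/(2*log(_y) + log(3)), (_y, h(b))) = C1 + b*k/2


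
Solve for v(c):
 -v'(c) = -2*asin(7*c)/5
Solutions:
 v(c) = C1 + 2*c*asin(7*c)/5 + 2*sqrt(1 - 49*c^2)/35


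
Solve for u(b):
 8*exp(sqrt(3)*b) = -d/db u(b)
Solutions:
 u(b) = C1 - 8*sqrt(3)*exp(sqrt(3)*b)/3


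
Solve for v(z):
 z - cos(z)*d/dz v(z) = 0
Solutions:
 v(z) = C1 + Integral(z/cos(z), z)


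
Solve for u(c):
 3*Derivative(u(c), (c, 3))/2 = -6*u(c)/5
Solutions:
 u(c) = C3*exp(-10^(2/3)*c/5) + (C1*sin(10^(2/3)*sqrt(3)*c/10) + C2*cos(10^(2/3)*sqrt(3)*c/10))*exp(10^(2/3)*c/10)


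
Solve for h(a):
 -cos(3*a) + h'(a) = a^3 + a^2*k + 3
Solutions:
 h(a) = C1 + a^4/4 + a^3*k/3 + 3*a + sin(3*a)/3


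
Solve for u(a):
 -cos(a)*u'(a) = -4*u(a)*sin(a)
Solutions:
 u(a) = C1/cos(a)^4


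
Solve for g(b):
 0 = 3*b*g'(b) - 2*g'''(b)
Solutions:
 g(b) = C1 + Integral(C2*airyai(2^(2/3)*3^(1/3)*b/2) + C3*airybi(2^(2/3)*3^(1/3)*b/2), b)


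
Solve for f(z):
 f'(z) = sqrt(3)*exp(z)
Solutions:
 f(z) = C1 + sqrt(3)*exp(z)


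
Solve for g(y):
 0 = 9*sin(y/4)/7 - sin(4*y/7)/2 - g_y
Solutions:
 g(y) = C1 - 36*cos(y/4)/7 + 7*cos(4*y/7)/8


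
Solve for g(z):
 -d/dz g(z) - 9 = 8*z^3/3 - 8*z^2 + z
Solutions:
 g(z) = C1 - 2*z^4/3 + 8*z^3/3 - z^2/2 - 9*z


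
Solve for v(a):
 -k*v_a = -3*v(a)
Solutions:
 v(a) = C1*exp(3*a/k)


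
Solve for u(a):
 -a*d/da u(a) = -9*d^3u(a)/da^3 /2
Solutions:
 u(a) = C1 + Integral(C2*airyai(6^(1/3)*a/3) + C3*airybi(6^(1/3)*a/3), a)


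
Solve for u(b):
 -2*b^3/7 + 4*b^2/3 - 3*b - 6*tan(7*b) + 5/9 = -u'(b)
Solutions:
 u(b) = C1 + b^4/14 - 4*b^3/9 + 3*b^2/2 - 5*b/9 - 6*log(cos(7*b))/7


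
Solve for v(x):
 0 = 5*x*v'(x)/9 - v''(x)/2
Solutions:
 v(x) = C1 + C2*erfi(sqrt(5)*x/3)


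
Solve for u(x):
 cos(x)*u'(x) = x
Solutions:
 u(x) = C1 + Integral(x/cos(x), x)


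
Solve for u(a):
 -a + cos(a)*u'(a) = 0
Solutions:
 u(a) = C1 + Integral(a/cos(a), a)


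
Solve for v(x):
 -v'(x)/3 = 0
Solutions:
 v(x) = C1


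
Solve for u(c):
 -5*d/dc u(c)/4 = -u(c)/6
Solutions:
 u(c) = C1*exp(2*c/15)


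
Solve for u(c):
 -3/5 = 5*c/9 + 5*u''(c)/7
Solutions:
 u(c) = C1 + C2*c - 7*c^3/54 - 21*c^2/50


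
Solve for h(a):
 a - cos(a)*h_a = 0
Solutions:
 h(a) = C1 + Integral(a/cos(a), a)


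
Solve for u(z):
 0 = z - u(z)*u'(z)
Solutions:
 u(z) = -sqrt(C1 + z^2)
 u(z) = sqrt(C1 + z^2)


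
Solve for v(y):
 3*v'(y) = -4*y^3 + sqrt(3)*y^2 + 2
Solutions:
 v(y) = C1 - y^4/3 + sqrt(3)*y^3/9 + 2*y/3


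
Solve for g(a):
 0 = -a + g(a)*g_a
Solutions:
 g(a) = -sqrt(C1 + a^2)
 g(a) = sqrt(C1 + a^2)


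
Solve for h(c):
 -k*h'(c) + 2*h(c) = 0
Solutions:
 h(c) = C1*exp(2*c/k)


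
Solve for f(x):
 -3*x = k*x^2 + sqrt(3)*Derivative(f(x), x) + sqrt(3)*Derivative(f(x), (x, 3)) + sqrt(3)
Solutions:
 f(x) = C1 + C2*sin(x) + C3*cos(x) - sqrt(3)*k*x^3/9 + 2*sqrt(3)*k*x/3 - sqrt(3)*x^2/2 - x


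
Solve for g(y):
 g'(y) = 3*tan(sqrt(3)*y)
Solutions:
 g(y) = C1 - sqrt(3)*log(cos(sqrt(3)*y))


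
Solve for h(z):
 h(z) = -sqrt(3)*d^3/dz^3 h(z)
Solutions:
 h(z) = C3*exp(-3^(5/6)*z/3) + (C1*sin(3^(1/3)*z/2) + C2*cos(3^(1/3)*z/2))*exp(3^(5/6)*z/6)


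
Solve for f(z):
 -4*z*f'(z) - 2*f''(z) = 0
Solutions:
 f(z) = C1 + C2*erf(z)


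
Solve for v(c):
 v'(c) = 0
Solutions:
 v(c) = C1
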